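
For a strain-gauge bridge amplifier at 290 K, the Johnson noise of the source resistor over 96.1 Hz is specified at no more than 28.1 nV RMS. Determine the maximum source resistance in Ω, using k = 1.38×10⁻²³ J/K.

513 Ω

Johnson–Nyquist: V_n = √(4kTRB) ⇒ R = V_n² / (4kTB)
4kTB = 4 × 1.38×10⁻²³ × 290 × 9.61×10¹ = 1.54×10⁻¹⁸
R = (2.81×10⁻⁸)² / 1.54×10⁻¹⁸ = 5.13×10² Ω = 513 Ω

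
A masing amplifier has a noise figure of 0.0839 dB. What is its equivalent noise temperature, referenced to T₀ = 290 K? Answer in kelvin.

5.66 K

F = 10^(0.0839/10) = 1.01951
T_e = (F − 1)·T₀ = (1.01951 − 1) × 290 = 5.66 K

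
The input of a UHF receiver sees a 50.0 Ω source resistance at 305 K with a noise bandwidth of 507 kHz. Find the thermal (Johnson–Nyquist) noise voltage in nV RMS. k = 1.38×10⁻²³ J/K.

653 nV

V_n = √(4kTRB)
4kTRB = 4 × 1.38×10⁻²³ × 305 × 5.00×10¹ × 5.07×10⁵ = 4.27×10⁻¹³ V²
V_n = √(4.27×10⁻¹³) = 6.53×10⁻⁷ V = 653 nV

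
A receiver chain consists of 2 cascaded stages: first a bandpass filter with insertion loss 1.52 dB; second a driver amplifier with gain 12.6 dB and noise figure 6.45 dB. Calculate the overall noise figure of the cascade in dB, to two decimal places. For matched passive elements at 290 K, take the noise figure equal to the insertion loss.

Convert to linear (a loss of L dB is a gain of −L dB): F_i = 10^(NF_i/10), G_i = 10^(G_i,dB/10)
  Stage 1: F_1 = 10^(1.52/10) = 1.419, G_1 = 10^(−1.52/10) = 0.7047
  Stage 2: F_2 = 10^(6.45/10) = 4.416, G_2 = 10^(12.6/10) = 18.20
Friis cascade:
  F = 1.419 + (4.416 − 1)/0.7047 = 6.266
NF = 10 log₁₀(6.266) = 7.97 dB

7.97 dB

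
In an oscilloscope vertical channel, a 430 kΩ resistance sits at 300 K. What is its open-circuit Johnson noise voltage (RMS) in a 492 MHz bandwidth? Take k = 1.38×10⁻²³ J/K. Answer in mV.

V_n = √(4kTRB)
4kTRB = 4 × 1.38×10⁻²³ × 300 × 4.30×10⁵ × 4.92×10⁸ = 3.50×10⁻⁶ V²
V_n = √(3.50×10⁻⁶) = 1.87×10⁻³ V = 1.87 mV

1.87 mV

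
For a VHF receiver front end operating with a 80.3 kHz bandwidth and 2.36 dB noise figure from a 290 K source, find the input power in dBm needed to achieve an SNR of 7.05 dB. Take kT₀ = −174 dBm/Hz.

−115.5 dBm

Sensitivity = −174 + 10 log₁₀(B) + NF + SNR_min
= −174 + 49.05 + 2.36 + 7.05
= −115.54 dBm → −115.5 dBm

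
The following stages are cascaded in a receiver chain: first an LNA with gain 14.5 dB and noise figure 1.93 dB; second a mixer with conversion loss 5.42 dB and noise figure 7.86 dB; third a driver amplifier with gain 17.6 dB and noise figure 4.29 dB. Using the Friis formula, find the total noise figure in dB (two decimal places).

Convert to linear (a loss of L dB is a gain of −L dB): F_i = 10^(NF_i/10), G_i = 10^(G_i,dB/10)
  Stage 1: F_1 = 10^(1.93/10) = 1.560, G_1 = 10^(14.5/10) = 28.18
  Stage 2: F_2 = 10^(7.86/10) = 6.109, G_2 = 10^(−5.42/10) = 0.2871
  Stage 3: F_3 = 10^(4.29/10) = 2.685, G_3 = 10^(17.6/10) = 57.54
Friis cascade:
  F = 1.560 + (6.109 − 1)/28.18 + (2.685 − 1)/8.091 = 1.949
NF = 10 log₁₀(1.949) = 2.90 dB

2.90 dB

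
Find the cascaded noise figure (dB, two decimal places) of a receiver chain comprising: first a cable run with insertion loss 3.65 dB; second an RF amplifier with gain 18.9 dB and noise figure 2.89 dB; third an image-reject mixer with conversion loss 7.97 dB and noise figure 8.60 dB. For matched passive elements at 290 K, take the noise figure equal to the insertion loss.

Convert to linear (a loss of L dB is a gain of −L dB): F_i = 10^(NF_i/10), G_i = 10^(G_i,dB/10)
  Stage 1: F_1 = 10^(3.65/10) = 2.317, G_1 = 10^(−3.65/10) = 0.4315
  Stage 2: F_2 = 10^(2.89/10) = 1.945, G_2 = 10^(18.9/10) = 77.62
  Stage 3: F_3 = 10^(8.60/10) = 7.244, G_3 = 10^(−7.97/10) = 0.1596
Friis cascade:
  F = 2.317 + (1.945 − 1)/0.4315 + (7.244 − 1)/33.50 = 4.695
NF = 10 log₁₀(4.695) = 6.72 dB

6.72 dB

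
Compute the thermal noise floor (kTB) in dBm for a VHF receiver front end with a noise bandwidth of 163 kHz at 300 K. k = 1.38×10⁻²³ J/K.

−121.7 dBm

P_n = kTB = 1.38×10⁻²³ × 300 × 1.63×10⁵ = 6.75×10⁻¹⁶ W
In dBm: 10 log₁₀(6.75×10⁻¹⁶ / 10⁻³) = −121.7 dBm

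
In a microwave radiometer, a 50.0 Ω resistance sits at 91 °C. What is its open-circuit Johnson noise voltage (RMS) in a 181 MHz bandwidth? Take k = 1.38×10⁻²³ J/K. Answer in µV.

T = 91 °C + 273.15 = 364.15 K
V_n = √(4kTRB)
4kTRB = 4 × 1.38×10⁻²³ × 364.15 × 5.00×10¹ × 1.81×10⁸ = 1.82×10⁻¹⁰ V²
V_n = √(1.82×10⁻¹⁰) = 1.35×10⁻⁵ V = 13.5 µV

13.5 µV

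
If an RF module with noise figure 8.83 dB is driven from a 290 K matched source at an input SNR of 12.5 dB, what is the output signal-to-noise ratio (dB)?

By definition F = SNR_in/SNR_out, so in dB: SNR_out = SNR_in − NF
SNR_out = 12.5 − 8.83 = 3.67 dB

3.67 dB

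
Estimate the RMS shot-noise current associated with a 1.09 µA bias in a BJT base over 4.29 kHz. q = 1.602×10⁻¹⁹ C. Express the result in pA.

38.7 pA

I_n = √(2qI·B)
2qI·B = 2 × 1.602×10⁻¹⁹ × 1.09×10⁻⁶ × 4.29×10³ = 1.50×10⁻²¹ A²
I_n = √(1.50×10⁻²¹) = 3.87×10⁻¹¹ A = 38.7 pA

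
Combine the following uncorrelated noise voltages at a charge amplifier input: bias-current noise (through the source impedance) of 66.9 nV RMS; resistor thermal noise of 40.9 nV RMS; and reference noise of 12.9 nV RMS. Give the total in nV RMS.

Uncorrelated sources add in power (mean-square): V_tot = √(ΣV_i²)
V_tot = √[(6.69×10⁻⁸)² + (4.09×10⁻⁸)² + (1.29×10⁻⁸)²] = 7.95×10⁻⁸ V = 79.5 nV

79.5 nV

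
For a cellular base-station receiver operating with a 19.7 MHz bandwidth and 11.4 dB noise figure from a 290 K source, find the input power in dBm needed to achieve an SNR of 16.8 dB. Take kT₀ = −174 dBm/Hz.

−72.9 dBm

Sensitivity = −174 + 10 log₁₀(B) + NF + SNR_min
= −174 + 72.94 + 11.4 + 16.8
= −72.86 dBm → −72.9 dBm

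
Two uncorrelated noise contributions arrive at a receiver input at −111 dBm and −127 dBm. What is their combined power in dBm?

−110.9 dBm

Convert to linear, add, convert back:
P₁ = 7.94×10⁻¹⁵ W, P₂ = 2.00×10⁻¹⁶ W
P_tot = 8.14×10⁻¹⁵ W → 10 log₁₀(P_tot / 10⁻³) = −110.9 dBm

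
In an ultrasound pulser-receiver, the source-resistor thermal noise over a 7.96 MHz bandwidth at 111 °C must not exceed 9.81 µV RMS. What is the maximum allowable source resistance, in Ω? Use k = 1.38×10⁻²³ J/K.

T = 111 °C + 273.15 = 384.15 K
Johnson–Nyquist: V_n = √(4kTRB) ⇒ R = V_n² / (4kTB)
4kTB = 4 × 1.38×10⁻²³ × 384.15 × 7.96×10⁶ = 1.69×10⁻¹³
R = (9.81×10⁻⁶)² / 1.69×10⁻¹³ = 5.70×10² Ω = 570 Ω

570 Ω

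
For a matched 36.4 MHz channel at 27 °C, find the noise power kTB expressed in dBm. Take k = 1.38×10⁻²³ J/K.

T = 27 °C + 273.15 = 300.15 K
P_n = kTB = 1.38×10⁻²³ × 300.15 × 3.64×10⁷ = 1.51×10⁻¹³ W
In dBm: 10 log₁₀(1.51×10⁻¹³ / 10⁻³) = −98.2 dBm

−98.2 dBm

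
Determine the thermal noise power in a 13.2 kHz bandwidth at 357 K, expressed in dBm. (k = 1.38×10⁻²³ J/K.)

−131.9 dBm

P_n = kTB = 1.38×10⁻²³ × 357 × 1.32×10⁴ = 6.50×10⁻¹⁷ W
In dBm: 10 log₁₀(6.50×10⁻¹⁷ / 10⁻³) = −131.9 dBm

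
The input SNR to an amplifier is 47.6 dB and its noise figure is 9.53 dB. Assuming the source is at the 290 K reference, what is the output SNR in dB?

38.07 dB

By definition F = SNR_in/SNR_out, so in dB: SNR_out = SNR_in − NF
SNR_out = 47.6 − 9.53 = 38.07 dB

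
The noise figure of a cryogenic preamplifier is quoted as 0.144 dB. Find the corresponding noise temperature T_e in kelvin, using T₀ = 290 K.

9.78 K

F = 10^(0.144/10) = 1.03371
T_e = (F − 1)·T₀ = (1.03371 − 1) × 290 = 9.78 K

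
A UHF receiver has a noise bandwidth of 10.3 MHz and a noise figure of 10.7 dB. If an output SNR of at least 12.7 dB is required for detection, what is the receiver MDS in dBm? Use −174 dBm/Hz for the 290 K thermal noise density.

Sensitivity = −174 + 10 log₁₀(B) + NF + SNR_min
= −174 + 70.13 + 10.7 + 12.7
= −80.47 dBm → −80.5 dBm

−80.5 dBm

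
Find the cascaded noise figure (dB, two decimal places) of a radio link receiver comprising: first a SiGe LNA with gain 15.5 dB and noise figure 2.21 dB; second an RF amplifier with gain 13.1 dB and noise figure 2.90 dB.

Convert to linear (a loss of L dB is a gain of −L dB): F_i = 10^(NF_i/10), G_i = 10^(G_i,dB/10)
  Stage 1: F_1 = 10^(2.21/10) = 1.663, G_1 = 10^(15.5/10) = 35.48
  Stage 2: F_2 = 10^(2.90/10) = 1.950, G_2 = 10^(13.1/10) = 20.42
Friis cascade:
  F = 1.663 + (1.950 − 1)/35.48 = 1.690
NF = 10 log₁₀(1.690) = 2.28 dB

2.28 dB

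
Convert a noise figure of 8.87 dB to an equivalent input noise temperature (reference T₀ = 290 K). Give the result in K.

1946 K

F = 10^(8.87/10) = 7.70903
T_e = (F − 1)·T₀ = (7.70903 − 1) × 290 = 1946 K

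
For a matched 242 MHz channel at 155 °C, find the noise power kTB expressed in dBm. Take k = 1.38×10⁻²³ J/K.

T = 155 °C + 273.15 = 428.15 K
P_n = kTB = 1.38×10⁻²³ × 428.15 × 2.42×10⁸ = 1.43×10⁻¹² W
In dBm: 10 log₁₀(1.43×10⁻¹² / 10⁻³) = −88.4 dBm

−88.4 dBm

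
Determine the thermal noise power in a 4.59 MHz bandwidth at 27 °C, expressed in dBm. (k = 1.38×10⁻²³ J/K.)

−107.2 dBm

T = 27 °C + 273.15 = 300.15 K
P_n = kTB = 1.38×10⁻²³ × 300.15 × 4.59×10⁶ = 1.90×10⁻¹⁴ W
In dBm: 10 log₁₀(1.90×10⁻¹⁴ / 10⁻³) = −107.2 dBm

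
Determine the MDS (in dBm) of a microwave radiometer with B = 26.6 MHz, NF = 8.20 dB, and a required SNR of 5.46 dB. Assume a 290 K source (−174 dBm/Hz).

Sensitivity = −174 + 10 log₁₀(B) + NF + SNR_min
= −174 + 74.25 + 8.20 + 5.46
= −86.09 dBm → −86.1 dBm

−86.1 dBm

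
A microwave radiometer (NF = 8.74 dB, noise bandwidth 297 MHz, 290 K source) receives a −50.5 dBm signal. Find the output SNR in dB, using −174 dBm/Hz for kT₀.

30.0 dB

Noise floor: N = −174 + 10 log₁₀(B) + NF
10 log₁₀(2.97×10⁸) = 84.73 dB
N = −174 + 84.73 + 8.74 = −80.53 dBm
SNR = P_sig − N = −50.5 − (−80.53) = 30.03 dB → 30.0 dB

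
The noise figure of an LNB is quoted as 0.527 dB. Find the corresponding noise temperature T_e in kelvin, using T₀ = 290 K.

37.4 K

F = 10^(0.527/10) = 1.12902
T_e = (F − 1)·T₀ = (1.12902 − 1) × 290 = 37.4 K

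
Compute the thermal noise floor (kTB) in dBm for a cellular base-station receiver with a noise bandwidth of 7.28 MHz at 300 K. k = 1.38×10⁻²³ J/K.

−105.2 dBm

P_n = kTB = 1.38×10⁻²³ × 300 × 7.28×10⁶ = 3.01×10⁻¹⁴ W
In dBm: 10 log₁₀(3.01×10⁻¹⁴ / 10⁻³) = −105.2 dBm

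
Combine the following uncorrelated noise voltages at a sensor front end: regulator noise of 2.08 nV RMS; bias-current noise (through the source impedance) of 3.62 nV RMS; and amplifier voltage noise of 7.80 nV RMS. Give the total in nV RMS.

8.85 nV

Uncorrelated sources add in power (mean-square): V_tot = √(ΣV_i²)
V_tot = √[(2.08×10⁻⁹)² + (3.62×10⁻⁹)² + (7.80×10⁻⁹)²] = 8.85×10⁻⁹ V = 8.85 nV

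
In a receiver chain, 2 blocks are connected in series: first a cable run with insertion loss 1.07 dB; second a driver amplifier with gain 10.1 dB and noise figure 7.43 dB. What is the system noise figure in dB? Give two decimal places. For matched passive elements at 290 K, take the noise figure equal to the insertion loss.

Convert to linear (a loss of L dB is a gain of −L dB): F_i = 10^(NF_i/10), G_i = 10^(G_i,dB/10)
  Stage 1: F_1 = 10^(1.07/10) = 1.279, G_1 = 10^(−1.07/10) = 0.7816
  Stage 2: F_2 = 10^(7.43/10) = 5.534, G_2 = 10^(10.1/10) = 10.23
Friis cascade:
  F = 1.279 + (5.534 − 1)/0.7816 = 7.079
NF = 10 log₁₀(7.079) = 8.50 dB

8.50 dB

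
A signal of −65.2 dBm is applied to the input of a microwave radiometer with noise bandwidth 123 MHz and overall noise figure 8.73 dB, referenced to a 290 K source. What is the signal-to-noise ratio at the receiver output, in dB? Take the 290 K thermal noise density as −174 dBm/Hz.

19.2 dB

Noise floor: N = −174 + 10 log₁₀(B) + NF
10 log₁₀(1.23×10⁸) = 80.9 dB
N = −174 + 80.9 + 8.73 = −84.37 dBm
SNR = P_sig − N = −65.2 − (−84.37) = 19.17 dB → 19.2 dB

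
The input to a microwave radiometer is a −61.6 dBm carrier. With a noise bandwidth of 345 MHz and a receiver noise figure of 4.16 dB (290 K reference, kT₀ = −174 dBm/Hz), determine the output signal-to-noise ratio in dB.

22.9 dB

Noise floor: N = −174 + 10 log₁₀(B) + NF
10 log₁₀(3.45×10⁸) = 85.38 dB
N = −174 + 85.38 + 4.16 = −84.46 dBm
SNR = P_sig − N = −61.6 − (−84.46) = 22.86 dB → 22.9 dB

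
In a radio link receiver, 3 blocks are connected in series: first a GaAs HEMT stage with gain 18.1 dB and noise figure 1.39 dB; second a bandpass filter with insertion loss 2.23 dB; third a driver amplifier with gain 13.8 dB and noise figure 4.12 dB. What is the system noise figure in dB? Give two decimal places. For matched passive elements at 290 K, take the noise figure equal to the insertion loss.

Convert to linear (a loss of L dB is a gain of −L dB): F_i = 10^(NF_i/10), G_i = 10^(G_i,dB/10)
  Stage 1: F_1 = 10^(1.39/10) = 1.377, G_1 = 10^(18.1/10) = 64.57
  Stage 2: F_2 = 10^(2.23/10) = 1.671, G_2 = 10^(−2.23/10) = 0.5984
  Stage 3: F_3 = 10^(4.12/10) = 2.582, G_3 = 10^(13.8/10) = 23.99
Friis cascade:
  F = 1.377 + (1.671 − 1)/64.57 + (2.582 − 1)/38.64 = 1.429
NF = 10 log₁₀(1.429) = 1.55 dB

1.55 dB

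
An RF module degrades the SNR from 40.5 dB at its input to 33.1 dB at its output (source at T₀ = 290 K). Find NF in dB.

NF (dB) = SNR_in(dB) − SNR_out(dB) when the source is at T₀
NF = 40.5 − 33.1 = 7.4 dB

7.4 dB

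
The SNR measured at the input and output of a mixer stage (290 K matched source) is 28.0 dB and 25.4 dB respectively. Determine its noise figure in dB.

NF (dB) = SNR_in(dB) − SNR_out(dB) when the source is at T₀
NF = 28.0 − 25.4 = 2.6 dB

2.6 dB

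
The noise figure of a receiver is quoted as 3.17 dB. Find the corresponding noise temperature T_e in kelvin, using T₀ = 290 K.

F = 10^(3.17/10) = 2.07491
T_e = (F − 1)·T₀ = (2.07491 − 1) × 290 = 312 K

312 K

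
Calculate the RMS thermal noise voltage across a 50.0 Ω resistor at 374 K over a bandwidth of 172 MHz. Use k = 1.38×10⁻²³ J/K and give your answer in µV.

V_n = √(4kTRB)
4kTRB = 4 × 1.38×10⁻²³ × 374 × 5.00×10¹ × 1.72×10⁸ = 1.78×10⁻¹⁰ V²
V_n = √(1.78×10⁻¹⁰) = 1.33×10⁻⁵ V = 13.3 µV

13.3 µV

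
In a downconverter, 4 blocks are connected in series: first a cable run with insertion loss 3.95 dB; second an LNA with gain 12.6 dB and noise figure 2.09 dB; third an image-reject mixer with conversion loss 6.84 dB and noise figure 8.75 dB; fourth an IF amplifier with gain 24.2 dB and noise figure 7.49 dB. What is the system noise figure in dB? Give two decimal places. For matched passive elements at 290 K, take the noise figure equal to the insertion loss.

9.00 dB

Convert to linear (a loss of L dB is a gain of −L dB): F_i = 10^(NF_i/10), G_i = 10^(G_i,dB/10)
  Stage 1: F_1 = 10^(3.95/10) = 2.483, G_1 = 10^(−3.95/10) = 0.4027
  Stage 2: F_2 = 10^(2.09/10) = 1.618, G_2 = 10^(12.6/10) = 18.20
  Stage 3: F_3 = 10^(8.75/10) = 7.499, G_3 = 10^(−6.84/10) = 0.2070
  Stage 4: F_4 = 10^(7.49/10) = 5.610, G_4 = 10^(24.2/10) = 263.0
Friis cascade:
  F = 2.483 + (1.618 − 1)/0.4027 + (7.499 − 1)/7.328 + (5.610 − 1)/1.517 = 7.944
NF = 10 log₁₀(7.944) = 9.00 dB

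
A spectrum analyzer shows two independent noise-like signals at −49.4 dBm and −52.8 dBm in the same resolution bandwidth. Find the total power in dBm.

−47.8 dBm

Convert to linear, add, convert back:
P₁ = 1.15×10⁻⁸ W, P₂ = 5.25×10⁻⁹ W
P_tot = 1.67×10⁻⁸ W → 10 log₁₀(P_tot / 10⁻³) = −47.8 dBm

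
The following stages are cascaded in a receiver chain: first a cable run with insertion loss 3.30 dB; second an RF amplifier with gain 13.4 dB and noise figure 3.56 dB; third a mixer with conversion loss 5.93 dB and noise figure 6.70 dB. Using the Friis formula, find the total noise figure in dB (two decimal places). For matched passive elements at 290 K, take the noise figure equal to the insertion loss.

Convert to linear (a loss of L dB is a gain of −L dB): F_i = 10^(NF_i/10), G_i = 10^(G_i,dB/10)
  Stage 1: F_1 = 10^(3.30/10) = 2.138, G_1 = 10^(−3.30/10) = 0.4677
  Stage 2: F_2 = 10^(3.56/10) = 2.270, G_2 = 10^(13.4/10) = 21.88
  Stage 3: F_3 = 10^(6.70/10) = 4.677, G_3 = 10^(−5.93/10) = 0.2553
Friis cascade:
  F = 2.138 + (2.270 − 1)/0.4677 + (4.677 − 1)/10.23 = 5.212
NF = 10 log₁₀(5.212) = 7.17 dB

7.17 dB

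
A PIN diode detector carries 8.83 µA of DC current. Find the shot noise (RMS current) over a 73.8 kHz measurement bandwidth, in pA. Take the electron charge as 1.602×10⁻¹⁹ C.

I_n = √(2qI·B)
2qI·B = 2 × 1.602×10⁻¹⁹ × 8.83×10⁻⁶ × 7.38×10⁴ = 2.09×10⁻¹⁹ A²
I_n = √(2.09×10⁻¹⁹) = 4.57×10⁻¹⁰ A = 457 pA

457 pA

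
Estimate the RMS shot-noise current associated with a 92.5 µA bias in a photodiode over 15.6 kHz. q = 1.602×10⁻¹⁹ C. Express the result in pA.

680 pA

I_n = √(2qI·B)
2qI·B = 2 × 1.602×10⁻¹⁹ × 9.25×10⁻⁵ × 1.56×10⁴ = 4.62×10⁻¹⁹ A²
I_n = √(4.62×10⁻¹⁹) = 6.80×10⁻¹⁰ A = 680 pA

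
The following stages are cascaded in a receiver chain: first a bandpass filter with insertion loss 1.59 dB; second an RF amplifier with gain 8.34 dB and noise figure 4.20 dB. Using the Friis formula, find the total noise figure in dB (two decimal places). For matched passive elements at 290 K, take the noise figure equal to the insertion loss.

Convert to linear (a loss of L dB is a gain of −L dB): F_i = 10^(NF_i/10), G_i = 10^(G_i,dB/10)
  Stage 1: F_1 = 10^(1.59/10) = 1.442, G_1 = 10^(−1.59/10) = 0.6934
  Stage 2: F_2 = 10^(4.20/10) = 2.630, G_2 = 10^(8.34/10) = 6.823
Friis cascade:
  F = 1.442 + (2.630 − 1)/0.6934 = 3.793
NF = 10 log₁₀(3.793) = 5.79 dB

5.79 dB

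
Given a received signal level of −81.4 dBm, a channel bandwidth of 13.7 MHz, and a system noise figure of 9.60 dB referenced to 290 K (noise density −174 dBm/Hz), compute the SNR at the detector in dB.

11.6 dB

Noise floor: N = −174 + 10 log₁₀(B) + NF
10 log₁₀(1.37×10⁷) = 71.37 dB
N = −174 + 71.37 + 9.60 = −93.03 dBm
SNR = P_sig − N = −81.4 − (−93.03) = 11.63 dB → 11.6 dB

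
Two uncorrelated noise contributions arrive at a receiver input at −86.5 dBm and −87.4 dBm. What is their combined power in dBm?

Convert to linear, add, convert back:
P₁ = 2.24×10⁻¹² W, P₂ = 1.82×10⁻¹² W
P_tot = 4.06×10⁻¹² W → 10 log₁₀(P_tot / 10⁻³) = −83.9 dBm

−83.9 dBm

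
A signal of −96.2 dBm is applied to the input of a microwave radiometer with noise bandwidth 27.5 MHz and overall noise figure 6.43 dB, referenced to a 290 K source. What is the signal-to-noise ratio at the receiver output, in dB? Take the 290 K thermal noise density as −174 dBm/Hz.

−3.0 dB

Noise floor: N = −174 + 10 log₁₀(B) + NF
10 log₁₀(2.75×10⁷) = 74.39 dB
N = −174 + 74.39 + 6.43 = −93.18 dBm
SNR = P_sig − N = −96.2 − (−93.18) = −3.02 dB → −3.0 dB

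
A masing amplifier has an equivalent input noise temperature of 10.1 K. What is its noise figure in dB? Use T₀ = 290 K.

0.149 dB

F = 1 + T_e/T₀ = 1 + 10.1/290 = 1.03483
NF = 10 log₁₀(1.03483) = 0.149 dB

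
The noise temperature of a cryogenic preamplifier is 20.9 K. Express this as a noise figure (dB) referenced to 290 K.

F = 1 + T_e/T₀ = 1 + 20.9/290 = 1.07207
NF = 10 log₁₀(1.07207) = 0.302 dB

0.302 dB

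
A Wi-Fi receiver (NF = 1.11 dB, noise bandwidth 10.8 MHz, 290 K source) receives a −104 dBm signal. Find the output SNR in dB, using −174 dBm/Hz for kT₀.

Noise floor: N = −174 + 10 log₁₀(B) + NF
10 log₁₀(1.08×10⁷) = 70.33 dB
N = −174 + 70.33 + 1.11 = −102.56 dBm
SNR = P_sig − N = −104 − (−102.56) = −1.44 dB → −1.4 dB

−1.4 dB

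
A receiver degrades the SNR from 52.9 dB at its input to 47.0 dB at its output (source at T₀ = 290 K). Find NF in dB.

5.9 dB

NF (dB) = SNR_in(dB) − SNR_out(dB) when the source is at T₀
NF = 52.9 − 47.0 = 5.9 dB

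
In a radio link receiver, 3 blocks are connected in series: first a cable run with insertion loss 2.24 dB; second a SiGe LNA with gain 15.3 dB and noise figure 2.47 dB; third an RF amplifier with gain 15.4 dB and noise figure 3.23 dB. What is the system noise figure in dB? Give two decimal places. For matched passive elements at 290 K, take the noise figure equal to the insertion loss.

Convert to linear (a loss of L dB is a gain of −L dB): F_i = 10^(NF_i/10), G_i = 10^(G_i,dB/10)
  Stage 1: F_1 = 10^(2.24/10) = 1.675, G_1 = 10^(−2.24/10) = 0.5970
  Stage 2: F_2 = 10^(2.47/10) = 1.766, G_2 = 10^(15.3/10) = 33.88
  Stage 3: F_3 = 10^(3.23/10) = 2.104, G_3 = 10^(15.4/10) = 34.67
Friis cascade:
  F = 1.675 + (1.766 − 1)/0.5970 + (2.104 − 1)/20.23 = 3.013
NF = 10 log₁₀(3.013) = 4.79 dB

4.79 dB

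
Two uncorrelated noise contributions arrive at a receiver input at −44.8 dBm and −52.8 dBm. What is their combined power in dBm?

−44.2 dBm

Convert to linear, add, convert back:
P₁ = 3.31×10⁻⁸ W, P₂ = 5.25×10⁻⁹ W
P_tot = 3.84×10⁻⁸ W → 10 log₁₀(P_tot / 10⁻³) = −44.2 dBm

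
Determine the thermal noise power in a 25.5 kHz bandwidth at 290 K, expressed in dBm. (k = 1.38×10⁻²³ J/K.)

P_n = kTB = 1.38×10⁻²³ × 290 × 2.55×10⁴ = 1.02×10⁻¹⁶ W
In dBm: 10 log₁₀(1.02×10⁻¹⁶ / 10⁻³) = −129.9 dBm

−129.9 dBm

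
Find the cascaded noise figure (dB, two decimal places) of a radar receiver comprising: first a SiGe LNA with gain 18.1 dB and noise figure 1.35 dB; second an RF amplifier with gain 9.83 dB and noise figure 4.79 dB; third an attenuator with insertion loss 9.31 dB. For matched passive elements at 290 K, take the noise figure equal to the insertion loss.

Convert to linear (a loss of L dB is a gain of −L dB): F_i = 10^(NF_i/10), G_i = 10^(G_i,dB/10)
  Stage 1: F_1 = 10^(1.35/10) = 1.365, G_1 = 10^(18.1/10) = 64.57
  Stage 2: F_2 = 10^(4.79/10) = 3.013, G_2 = 10^(9.83/10) = 9.616
  Stage 3: F_3 = 10^(9.31/10) = 8.531, G_3 = 10^(−9.31/10) = 0.1172
Friis cascade:
  F = 1.365 + (3.013 − 1)/64.57 + (8.531 − 1)/620.9 = 1.408
NF = 10 log₁₀(1.408) = 1.49 dB

1.49 dB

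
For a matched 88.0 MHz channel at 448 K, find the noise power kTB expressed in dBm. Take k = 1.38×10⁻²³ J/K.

P_n = kTB = 1.38×10⁻²³ × 448 × 8.80×10⁷ = 5.44×10⁻¹³ W
In dBm: 10 log₁₀(5.44×10⁻¹³ / 10⁻³) = −92.6 dBm

−92.6 dBm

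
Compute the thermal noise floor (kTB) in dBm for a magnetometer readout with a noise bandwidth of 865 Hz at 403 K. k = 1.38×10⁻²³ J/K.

−143.2 dBm

P_n = kTB = 1.38×10⁻²³ × 403 × 8.65×10² = 4.81×10⁻¹⁸ W
In dBm: 10 log₁₀(4.81×10⁻¹⁸ / 10⁻³) = −143.2 dBm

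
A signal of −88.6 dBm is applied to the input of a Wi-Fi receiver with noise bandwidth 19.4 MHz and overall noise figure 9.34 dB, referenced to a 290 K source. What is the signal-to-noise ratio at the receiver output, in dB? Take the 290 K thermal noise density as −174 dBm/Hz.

3.2 dB

Noise floor: N = −174 + 10 log₁₀(B) + NF
10 log₁₀(1.94×10⁷) = 72.88 dB
N = −174 + 72.88 + 9.34 = −91.78 dBm
SNR = P_sig − N = −88.6 − (−91.78) = 3.18 dB → 3.2 dB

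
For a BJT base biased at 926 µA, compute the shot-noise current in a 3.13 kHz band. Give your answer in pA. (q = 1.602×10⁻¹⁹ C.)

964 pA

I_n = √(2qI·B)
2qI·B = 2 × 1.602×10⁻¹⁹ × 9.26×10⁻⁴ × 3.13×10³ = 9.29×10⁻¹⁹ A²
I_n = √(9.29×10⁻¹⁹) = 9.64×10⁻¹⁰ A = 964 pA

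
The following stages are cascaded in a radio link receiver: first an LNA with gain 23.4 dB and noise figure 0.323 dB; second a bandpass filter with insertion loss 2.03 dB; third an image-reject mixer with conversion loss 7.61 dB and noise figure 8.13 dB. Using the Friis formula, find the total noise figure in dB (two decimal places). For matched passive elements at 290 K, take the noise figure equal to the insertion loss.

Convert to linear (a loss of L dB is a gain of −L dB): F_i = 10^(NF_i/10), G_i = 10^(G_i,dB/10)
  Stage 1: F_1 = 10^(0.323/10) = 1.077, G_1 = 10^(23.4/10) = 218.8
  Stage 2: F_2 = 10^(2.03/10) = 1.596, G_2 = 10^(−2.03/10) = 0.6266
  Stage 3: F_3 = 10^(8.13/10) = 6.501, G_3 = 10^(−7.61/10) = 0.1734
Friis cascade:
  F = 1.077 + (1.596 − 1)/218.8 + (6.501 − 1)/137.1 = 1.120
NF = 10 log₁₀(1.120) = 0.49 dB

0.49 dB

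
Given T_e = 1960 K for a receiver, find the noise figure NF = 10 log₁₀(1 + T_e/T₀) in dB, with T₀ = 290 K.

F = 1 + T_e/T₀ = 1 + 1960/290 = 7.75862
NF = 10 log₁₀(7.75862) = 8.90 dB

8.90 dB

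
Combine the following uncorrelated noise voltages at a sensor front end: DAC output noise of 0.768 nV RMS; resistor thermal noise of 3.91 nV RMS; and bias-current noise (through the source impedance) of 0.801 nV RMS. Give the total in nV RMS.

4.06 nV

Uncorrelated sources add in power (mean-square): V_tot = √(ΣV_i²)
V_tot = √[(7.68×10⁻¹⁰)² + (3.91×10⁻⁹)² + (8.01×10⁻¹⁰)²] = 4.06×10⁻⁹ V = 4.06 nV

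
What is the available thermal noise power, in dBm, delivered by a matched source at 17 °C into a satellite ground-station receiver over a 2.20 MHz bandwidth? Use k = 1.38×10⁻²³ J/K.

−110.6 dBm

T = 17 °C + 273.15 = 290.15 K
P_n = kTB = 1.38×10⁻²³ × 290.15 × 2.20×10⁶ = 8.81×10⁻¹⁵ W
In dBm: 10 log₁₀(8.81×10⁻¹⁵ / 10⁻³) = −110.6 dBm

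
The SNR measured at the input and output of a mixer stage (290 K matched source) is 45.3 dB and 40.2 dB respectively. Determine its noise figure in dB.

NF (dB) = SNR_in(dB) − SNR_out(dB) when the source is at T₀
NF = 45.3 − 40.2 = 5.1 dB

5.1 dB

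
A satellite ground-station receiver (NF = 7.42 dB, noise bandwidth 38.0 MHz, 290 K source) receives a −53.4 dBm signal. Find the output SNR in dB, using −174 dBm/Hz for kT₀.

37.4 dB

Noise floor: N = −174 + 10 log₁₀(B) + NF
10 log₁₀(3.80×10⁷) = 75.8 dB
N = −174 + 75.8 + 7.42 = −90.78 dBm
SNR = P_sig − N = −53.4 − (−90.78) = 37.38 dB → 37.4 dB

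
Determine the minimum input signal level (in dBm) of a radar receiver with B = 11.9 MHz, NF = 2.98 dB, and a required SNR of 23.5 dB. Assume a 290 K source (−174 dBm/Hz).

−76.8 dBm

Sensitivity = −174 + 10 log₁₀(B) + NF + SNR_min
= −174 + 70.76 + 2.98 + 23.5
= −76.76 dBm → −76.8 dBm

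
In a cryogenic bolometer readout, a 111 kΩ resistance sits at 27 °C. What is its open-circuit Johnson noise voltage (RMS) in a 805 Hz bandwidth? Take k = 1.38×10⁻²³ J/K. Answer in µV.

1.22 µV

T = 27 °C + 273.15 = 300.15 K
V_n = √(4kTRB)
4kTRB = 4 × 1.38×10⁻²³ × 300.15 × 1.11×10⁵ × 8.05×10² = 1.48×10⁻¹² V²
V_n = √(1.48×10⁻¹²) = 1.22×10⁻⁶ V = 1.22 µV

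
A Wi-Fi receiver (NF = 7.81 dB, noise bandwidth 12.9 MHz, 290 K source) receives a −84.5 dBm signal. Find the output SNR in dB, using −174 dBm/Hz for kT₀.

10.6 dB

Noise floor: N = −174 + 10 log₁₀(B) + NF
10 log₁₀(1.29×10⁷) = 71.11 dB
N = −174 + 71.11 + 7.81 = −95.08 dBm
SNR = P_sig − N = −84.5 − (−95.08) = 10.58 dB → 10.6 dB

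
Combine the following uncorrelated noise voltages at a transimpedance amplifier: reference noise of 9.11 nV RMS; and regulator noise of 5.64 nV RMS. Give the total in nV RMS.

10.7 nV

Uncorrelated sources add in power (mean-square): V_tot = √(ΣV_i²)
V_tot = √[(9.11×10⁻⁹)² + (5.64×10⁻⁹)²] = 1.07×10⁻⁸ V = 10.7 nV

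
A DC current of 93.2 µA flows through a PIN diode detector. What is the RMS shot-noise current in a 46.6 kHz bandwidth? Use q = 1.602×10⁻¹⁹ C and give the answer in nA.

1.18 nA

I_n = √(2qI·B)
2qI·B = 2 × 1.602×10⁻¹⁹ × 9.32×10⁻⁵ × 4.66×10⁴ = 1.39×10⁻¹⁸ A²
I_n = √(1.39×10⁻¹⁸) = 1.18×10⁻⁹ A = 1.18 nA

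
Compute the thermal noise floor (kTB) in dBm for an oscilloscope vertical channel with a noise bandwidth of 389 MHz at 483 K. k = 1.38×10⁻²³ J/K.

P_n = kTB = 1.38×10⁻²³ × 483 × 3.89×10⁸ = 2.59×10⁻¹² W
In dBm: 10 log₁₀(2.59×10⁻¹² / 10⁻³) = −85.9 dBm

−85.9 dBm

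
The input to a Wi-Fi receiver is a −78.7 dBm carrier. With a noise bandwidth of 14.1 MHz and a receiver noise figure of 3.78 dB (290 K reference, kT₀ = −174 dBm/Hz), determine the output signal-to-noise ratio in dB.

Noise floor: N = −174 + 10 log₁₀(B) + NF
10 log₁₀(1.41×10⁷) = 71.49 dB
N = −174 + 71.49 + 3.78 = −98.73 dBm
SNR = P_sig − N = −78.7 − (−98.73) = 20.03 dB → 20.0 dB

20.0 dB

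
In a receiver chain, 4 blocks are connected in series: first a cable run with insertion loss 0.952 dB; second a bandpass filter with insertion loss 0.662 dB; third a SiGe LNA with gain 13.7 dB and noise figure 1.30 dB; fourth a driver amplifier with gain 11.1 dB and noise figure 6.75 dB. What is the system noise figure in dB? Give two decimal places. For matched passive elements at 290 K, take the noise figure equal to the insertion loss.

Convert to linear (a loss of L dB is a gain of −L dB): F_i = 10^(NF_i/10), G_i = 10^(G_i,dB/10)
  Stage 1: F_1 = 10^(0.952/10) = 1.245, G_1 = 10^(−0.952/10) = 0.8032
  Stage 2: F_2 = 10^(0.662/10) = 1.165, G_2 = 10^(−0.662/10) = 0.8586
  Stage 3: F_3 = 10^(1.30/10) = 1.349, G_3 = 10^(13.7/10) = 23.44
  Stage 4: F_4 = 10^(6.75/10) = 4.732, G_4 = 10^(11.1/10) = 12.88
Friis cascade:
  F = 1.245 + (1.165 − 1)/0.8032 + (1.349 − 1)/0.6896 + (4.732 − 1)/16.17 = 2.187
NF = 10 log₁₀(2.187) = 3.40 dB

3.40 dB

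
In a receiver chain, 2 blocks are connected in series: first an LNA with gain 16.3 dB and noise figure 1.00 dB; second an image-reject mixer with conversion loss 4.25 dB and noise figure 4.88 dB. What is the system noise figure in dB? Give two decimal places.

1.16 dB

Convert to linear (a loss of L dB is a gain of −L dB): F_i = 10^(NF_i/10), G_i = 10^(G_i,dB/10)
  Stage 1: F_1 = 10^(1.00/10) = 1.259, G_1 = 10^(16.3/10) = 42.66
  Stage 2: F_2 = 10^(4.88/10) = 3.076, G_2 = 10^(−4.25/10) = 0.3758
Friis cascade:
  F = 1.259 + (3.076 − 1)/42.66 = 1.308
NF = 10 log₁₀(1.308) = 1.16 dB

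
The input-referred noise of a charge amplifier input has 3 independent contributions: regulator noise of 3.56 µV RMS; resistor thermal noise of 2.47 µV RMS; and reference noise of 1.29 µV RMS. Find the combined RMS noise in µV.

4.52 µV

Uncorrelated sources add in power (mean-square): V_tot = √(ΣV_i²)
V_tot = √[(3.56×10⁻⁶)² + (2.47×10⁻⁶)² + (1.29×10⁻⁶)²] = 4.52×10⁻⁶ V = 4.52 µV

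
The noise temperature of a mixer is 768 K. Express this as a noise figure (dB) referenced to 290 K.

5.62 dB

F = 1 + T_e/T₀ = 1 + 768/290 = 3.64828
NF = 10 log₁₀(3.64828) = 5.62 dB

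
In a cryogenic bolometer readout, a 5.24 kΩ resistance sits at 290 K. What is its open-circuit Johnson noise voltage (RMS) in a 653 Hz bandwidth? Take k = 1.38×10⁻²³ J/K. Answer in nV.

V_n = √(4kTRB)
4kTRB = 4 × 1.38×10⁻²³ × 290 × 5.24×10³ × 6.53×10² = 5.48×10⁻¹⁴ V²
V_n = √(5.48×10⁻¹⁴) = 2.34×10⁻⁷ V = 234 nV

234 nV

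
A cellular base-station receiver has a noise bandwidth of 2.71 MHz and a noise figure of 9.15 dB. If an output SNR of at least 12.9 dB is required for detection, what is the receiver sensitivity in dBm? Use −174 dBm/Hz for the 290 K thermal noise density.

Sensitivity = −174 + 10 log₁₀(B) + NF + SNR_min
= −174 + 64.33 + 9.15 + 12.9
= −87.62 dBm → −87.6 dBm

−87.6 dBm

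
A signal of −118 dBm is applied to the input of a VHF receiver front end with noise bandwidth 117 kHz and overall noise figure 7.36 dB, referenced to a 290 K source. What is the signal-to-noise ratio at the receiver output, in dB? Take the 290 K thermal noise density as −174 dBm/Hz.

−2.0 dB

Noise floor: N = −174 + 10 log₁₀(B) + NF
10 log₁₀(1.17×10⁵) = 50.68 dB
N = −174 + 50.68 + 7.36 = −115.96 dBm
SNR = P_sig − N = −118 − (−115.96) = −2.04 dB → −2.0 dB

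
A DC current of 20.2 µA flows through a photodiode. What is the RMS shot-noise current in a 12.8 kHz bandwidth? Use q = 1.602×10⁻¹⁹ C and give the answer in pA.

288 pA

I_n = √(2qI·B)
2qI·B = 2 × 1.602×10⁻¹⁹ × 2.02×10⁻⁵ × 1.28×10⁴ = 8.28×10⁻²⁰ A²
I_n = √(8.28×10⁻²⁰) = 2.88×10⁻¹⁰ A = 288 pA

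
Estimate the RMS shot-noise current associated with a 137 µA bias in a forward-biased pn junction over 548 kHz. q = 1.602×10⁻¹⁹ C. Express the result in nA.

I_n = √(2qI·B)
2qI·B = 2 × 1.602×10⁻¹⁹ × 1.37×10⁻⁴ × 5.48×10⁵ = 2.41×10⁻¹⁷ A²
I_n = √(2.41×10⁻¹⁷) = 4.90×10⁻⁹ A = 4.90 nA

4.90 nA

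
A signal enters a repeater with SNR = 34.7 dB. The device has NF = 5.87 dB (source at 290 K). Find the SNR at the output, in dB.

By definition F = SNR_in/SNR_out, so in dB: SNR_out = SNR_in − NF
SNR_out = 34.7 − 5.87 = 28.83 dB

28.83 dB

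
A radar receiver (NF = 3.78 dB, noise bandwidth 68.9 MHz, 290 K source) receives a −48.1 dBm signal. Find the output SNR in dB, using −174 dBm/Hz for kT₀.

43.7 dB

Noise floor: N = −174 + 10 log₁₀(B) + NF
10 log₁₀(6.89×10⁷) = 78.38 dB
N = −174 + 78.38 + 3.78 = −91.84 dBm
SNR = P_sig − N = −48.1 − (−91.84) = 43.74 dB → 43.7 dB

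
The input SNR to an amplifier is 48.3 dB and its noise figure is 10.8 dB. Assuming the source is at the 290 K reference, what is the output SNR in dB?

37.5 dB

By definition F = SNR_in/SNR_out, so in dB: SNR_out = SNR_in − NF
SNR_out = 48.3 − 10.8 = 37.5 dB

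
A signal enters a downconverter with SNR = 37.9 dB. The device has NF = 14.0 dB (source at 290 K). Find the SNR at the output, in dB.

By definition F = SNR_in/SNR_out, so in dB: SNR_out = SNR_in − NF
SNR_out = 37.9 − 14.0 = 23.9 dB

23.9 dB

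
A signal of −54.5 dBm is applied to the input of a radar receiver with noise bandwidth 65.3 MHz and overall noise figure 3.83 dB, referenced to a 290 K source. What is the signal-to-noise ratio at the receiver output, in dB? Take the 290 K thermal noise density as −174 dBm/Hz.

37.5 dB

Noise floor: N = −174 + 10 log₁₀(B) + NF
10 log₁₀(6.53×10⁷) = 78.15 dB
N = −174 + 78.15 + 3.83 = −92.02 dBm
SNR = P_sig − N = −54.5 − (−92.02) = 37.52 dB → 37.5 dB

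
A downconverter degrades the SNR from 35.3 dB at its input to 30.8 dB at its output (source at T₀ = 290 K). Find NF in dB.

4.5 dB

NF (dB) = SNR_in(dB) − SNR_out(dB) when the source is at T₀
NF = 35.3 − 30.8 = 4.5 dB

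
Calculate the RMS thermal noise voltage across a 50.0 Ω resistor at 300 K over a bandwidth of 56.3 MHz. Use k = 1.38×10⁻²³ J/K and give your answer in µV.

6.83 µV

V_n = √(4kTRB)
4kTRB = 4 × 1.38×10⁻²³ × 300 × 5.00×10¹ × 5.63×10⁷ = 4.66×10⁻¹¹ V²
V_n = √(4.66×10⁻¹¹) = 6.83×10⁻⁶ V = 6.83 µV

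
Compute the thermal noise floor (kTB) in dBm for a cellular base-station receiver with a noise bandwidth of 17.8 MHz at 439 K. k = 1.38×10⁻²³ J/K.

−99.7 dBm

P_n = kTB = 1.38×10⁻²³ × 439 × 1.78×10⁷ = 1.08×10⁻¹³ W
In dBm: 10 log₁₀(1.08×10⁻¹³ / 10⁻³) = −99.7 dBm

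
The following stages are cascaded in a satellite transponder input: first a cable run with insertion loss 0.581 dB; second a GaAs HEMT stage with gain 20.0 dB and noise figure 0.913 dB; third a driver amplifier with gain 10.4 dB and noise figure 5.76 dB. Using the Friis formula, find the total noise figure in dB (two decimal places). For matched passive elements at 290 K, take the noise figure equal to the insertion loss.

Convert to linear (a loss of L dB is a gain of −L dB): F_i = 10^(NF_i/10), G_i = 10^(G_i,dB/10)
  Stage 1: F_1 = 10^(0.581/10) = 1.143, G_1 = 10^(−0.581/10) = 0.8748
  Stage 2: F_2 = 10^(0.913/10) = 1.234, G_2 = 10^(20.0/10) = 100.0
  Stage 3: F_3 = 10^(5.76/10) = 3.767, G_3 = 10^(10.4/10) = 10.96
Friis cascade:
  F = 1.143 + (1.234 − 1)/0.8748 + (3.767 − 1)/87.48 = 1.442
NF = 10 log₁₀(1.442) = 1.59 dB

1.59 dB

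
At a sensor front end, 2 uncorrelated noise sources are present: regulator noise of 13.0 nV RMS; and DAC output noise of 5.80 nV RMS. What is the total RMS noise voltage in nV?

Uncorrelated sources add in power (mean-square): V_tot = √(ΣV_i²)
V_tot = √[(1.30×10⁻⁸)² + (5.80×10⁻⁹)²] = 1.42×10⁻⁸ V = 14.2 nV

14.2 nV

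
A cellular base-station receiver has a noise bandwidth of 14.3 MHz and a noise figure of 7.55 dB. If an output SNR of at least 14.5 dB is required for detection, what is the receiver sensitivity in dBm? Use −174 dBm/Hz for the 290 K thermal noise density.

−80.4 dBm

Sensitivity = −174 + 10 log₁₀(B) + NF + SNR_min
= −174 + 71.55 + 7.55 + 14.5
= −80.40 dBm → −80.4 dBm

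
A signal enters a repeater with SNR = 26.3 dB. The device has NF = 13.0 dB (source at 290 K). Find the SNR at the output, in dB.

By definition F = SNR_in/SNR_out, so in dB: SNR_out = SNR_in − NF
SNR_out = 26.3 − 13.0 = 13.3 dB

13.3 dB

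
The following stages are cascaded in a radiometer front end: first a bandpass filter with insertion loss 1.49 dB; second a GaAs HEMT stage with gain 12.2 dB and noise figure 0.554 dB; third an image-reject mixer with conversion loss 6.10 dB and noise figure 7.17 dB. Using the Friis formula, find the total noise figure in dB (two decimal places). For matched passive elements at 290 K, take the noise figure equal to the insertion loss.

Convert to linear (a loss of L dB is a gain of −L dB): F_i = 10^(NF_i/10), G_i = 10^(G_i,dB/10)
  Stage 1: F_1 = 10^(1.49/10) = 1.409, G_1 = 10^(−1.49/10) = 0.7096
  Stage 2: F_2 = 10^(0.554/10) = 1.136, G_2 = 10^(12.2/10) = 16.60
  Stage 3: F_3 = 10^(7.17/10) = 5.212, G_3 = 10^(−6.10/10) = 0.2455
Friis cascade:
  F = 1.409 + (1.136 − 1)/0.7096 + (5.212 − 1)/11.78 = 1.959
NF = 10 log₁₀(1.959) = 2.92 dB

2.92 dB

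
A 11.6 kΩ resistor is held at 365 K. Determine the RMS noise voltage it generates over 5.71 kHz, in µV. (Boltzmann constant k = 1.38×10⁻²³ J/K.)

1.16 µV

V_n = √(4kTRB)
4kTRB = 4 × 1.38×10⁻²³ × 365 × 1.16×10⁴ × 5.71×10³ = 1.33×10⁻¹² V²
V_n = √(1.33×10⁻¹²) = 1.16×10⁻⁶ V = 1.16 µV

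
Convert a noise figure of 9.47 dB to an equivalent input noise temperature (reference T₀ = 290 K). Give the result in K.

F = 10^(9.47/10) = 8.85116
T_e = (F − 1)·T₀ = (8.85116 − 1) × 290 = 2277 K

2277 K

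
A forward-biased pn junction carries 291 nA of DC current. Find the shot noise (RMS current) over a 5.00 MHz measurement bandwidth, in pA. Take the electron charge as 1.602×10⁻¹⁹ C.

683 pA

I_n = √(2qI·B)
2qI·B = 2 × 1.602×10⁻¹⁹ × 2.91×10⁻⁷ × 5.00×10⁶ = 4.66×10⁻¹⁹ A²
I_n = √(4.66×10⁻¹⁹) = 6.83×10⁻¹⁰ A = 683 pA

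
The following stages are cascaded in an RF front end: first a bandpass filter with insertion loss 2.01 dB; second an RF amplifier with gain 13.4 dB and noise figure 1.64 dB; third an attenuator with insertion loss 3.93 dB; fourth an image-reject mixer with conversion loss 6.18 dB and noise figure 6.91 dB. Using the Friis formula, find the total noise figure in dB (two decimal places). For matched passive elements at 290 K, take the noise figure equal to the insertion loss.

4.95 dB

Convert to linear (a loss of L dB is a gain of −L dB): F_i = 10^(NF_i/10), G_i = 10^(G_i,dB/10)
  Stage 1: F_1 = 10^(2.01/10) = 1.589, G_1 = 10^(−2.01/10) = 0.6295
  Stage 2: F_2 = 10^(1.64/10) = 1.459, G_2 = 10^(13.4/10) = 21.88
  Stage 3: F_3 = 10^(3.93/10) = 2.472, G_3 = 10^(−3.93/10) = 0.4046
  Stage 4: F_4 = 10^(6.91/10) = 4.909, G_4 = 10^(−6.18/10) = 0.2410
Friis cascade:
  F = 1.589 + (1.459 − 1)/0.6295 + (2.472 − 1)/13.77 + (4.909 − 1)/5.572 = 3.126
NF = 10 log₁₀(3.126) = 4.95 dB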